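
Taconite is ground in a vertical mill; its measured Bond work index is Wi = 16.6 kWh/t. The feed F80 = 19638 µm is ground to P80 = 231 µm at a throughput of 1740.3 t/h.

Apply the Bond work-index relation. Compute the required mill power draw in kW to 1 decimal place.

P = 16946.1 kW

W = 10·Wi·[P80^(−½) − F80^(−½)]
W = 10·16.6·(1/√231 − 1/√19638) = 10·16.6·(0.058659) = 9.7374 kWh/t
Mill draw = 9.7374 × 1740.3 = 16946.1 kW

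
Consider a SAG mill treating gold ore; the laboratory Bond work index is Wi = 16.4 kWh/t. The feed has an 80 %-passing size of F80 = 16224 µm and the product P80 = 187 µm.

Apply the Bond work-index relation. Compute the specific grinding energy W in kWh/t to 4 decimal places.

W = 10·Wi·(P80^(-½) − F80^(-½))
1/√187 = 0.073127;  1/√16224 = 0.007851
W = 10·16.4·(0.073127 − 0.007851) = 10.7053 kWh/t

W = 10.7053 kWh/t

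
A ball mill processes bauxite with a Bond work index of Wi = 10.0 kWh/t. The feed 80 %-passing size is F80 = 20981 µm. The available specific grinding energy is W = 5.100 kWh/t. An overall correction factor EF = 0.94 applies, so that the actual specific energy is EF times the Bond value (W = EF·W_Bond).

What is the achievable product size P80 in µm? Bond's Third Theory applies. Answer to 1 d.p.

Bond: W = 10·Wi·(1/√P80 − 1/√F80)
W_Bond = W / EF = 5.100 / 0.94 = 5.4255 kWh/t
P80^-0.5 = F80^-0.5 + W_Bond/(10 Wi)
  = 5.4255/(10·10.0) + 1/√20981 = 0.054255 + 0.006904 = 0.061159
P80 = (1/0.061159)² = 16.3508² = 267.35 µm

P80 = 267.3 µm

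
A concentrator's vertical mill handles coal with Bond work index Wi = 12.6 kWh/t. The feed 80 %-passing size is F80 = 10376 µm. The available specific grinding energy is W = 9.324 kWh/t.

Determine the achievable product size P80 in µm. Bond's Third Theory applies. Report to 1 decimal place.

W = 10 Wi (1/√P80 − 1/√F80)  [Bond]
P80^-0.5 = F80^-0.5 + W/(10 Wi)
  = 9.3240/(10·12.6) + 1/√10376 = 0.074000 + 0.009817 = 0.083817
P80 = (1/0.083817)² = 11.9307² = 142.34 µm

P80 = 142.3 µm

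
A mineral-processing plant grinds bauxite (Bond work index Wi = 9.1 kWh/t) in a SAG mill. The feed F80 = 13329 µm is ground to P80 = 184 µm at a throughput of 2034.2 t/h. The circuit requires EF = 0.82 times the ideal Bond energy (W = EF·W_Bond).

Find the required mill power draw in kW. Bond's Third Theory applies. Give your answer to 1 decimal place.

W = 10 Wi / √P80 − 10 Wi / √F80
W = 10·9.1·(1/√184 − 1/√13329) = 10·9.1·(0.065059) = 5.9204 kWh/t
W_actual = 0.82 × 5.9204 = 4.8547 kWh/t
P = W·T = 4.8547·2034.2 = 9875.5 kW

P = 9875.5 kW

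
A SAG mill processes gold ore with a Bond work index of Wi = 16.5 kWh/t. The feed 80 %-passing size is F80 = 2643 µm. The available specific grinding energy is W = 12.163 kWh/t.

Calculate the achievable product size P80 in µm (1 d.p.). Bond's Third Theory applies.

P80 = 115.2 µm

Bond:  W = 10 Wi (1/√P − 1/√F)
⇒ 1/√P80 = W/(10·Wi) + 1/√F80
  = 12.1630/(10·16.5) + 1/√2643 = 0.073715 + 0.019451 = 0.093167
P80 = (1/0.093167)² = 10.7335² = 115.21 µm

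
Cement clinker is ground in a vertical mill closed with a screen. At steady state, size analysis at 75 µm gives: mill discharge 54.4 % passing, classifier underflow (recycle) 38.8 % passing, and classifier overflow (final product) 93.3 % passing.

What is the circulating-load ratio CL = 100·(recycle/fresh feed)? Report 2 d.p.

Let r = R/F. Size balance at 75 µm:
(1+r)d = ru + o → r = (o−d)/(d−u)
r = (93.3 − 54.4)/(54.4 − 38.8) = 38.9/15.6 = 2.4936
CL = 100·r = 249.36 %

CL = 249.36 %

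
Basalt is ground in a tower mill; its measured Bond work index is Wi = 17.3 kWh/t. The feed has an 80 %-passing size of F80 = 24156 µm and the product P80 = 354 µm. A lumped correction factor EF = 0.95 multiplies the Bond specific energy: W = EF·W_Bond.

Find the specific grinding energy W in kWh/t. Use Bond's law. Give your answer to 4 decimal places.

W = 7.6777 kWh/t

W = 10 Wi (1/√P80 − 1/√F80)  [Bond]
1/√354 = 0.053149;  1/√24156 = 0.006434
W = 10·17.3·(0.053149 − 0.006434) = 8.0817 kWh/t
With EF = 0.95: W = 8.0817·0.95 = 7.6777 kWh/t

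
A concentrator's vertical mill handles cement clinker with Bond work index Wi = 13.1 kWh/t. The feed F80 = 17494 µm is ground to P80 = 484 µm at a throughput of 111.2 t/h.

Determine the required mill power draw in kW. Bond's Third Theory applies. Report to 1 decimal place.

W = 10·Wi·(P80^(-½) − F80^(-½))
W = 10·13.1·(1/√484 − 1/√17494) = 10·13.1·(0.037894) = 4.9641 kWh/t
P_mill = W·ṁ = 4.9641·111.2 = 552.0 kW

P = 552.0 kW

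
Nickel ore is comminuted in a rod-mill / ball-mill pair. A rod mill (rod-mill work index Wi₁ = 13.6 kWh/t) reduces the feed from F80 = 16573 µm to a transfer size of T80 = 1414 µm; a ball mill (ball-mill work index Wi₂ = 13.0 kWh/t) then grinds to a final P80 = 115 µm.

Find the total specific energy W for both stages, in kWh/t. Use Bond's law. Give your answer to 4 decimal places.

W = 11.2257 kWh/t

W = 10·Wi·(P80^(-½) − F80^(-½))
Stage 1 (16573→1414 µm, Wi₁=13.6): W₁ = 10·13.6·(0.026593 − 0.007768) = 2.5603 kWh/t
Stage 2 (1414→115 µm, Wi₂=13.0): W₂ = 10·13.0·(0.093250 − 0.026593) = 8.6654 kWh/t
W = W₁ + W₂ = 2.5603 + 8.6654 = 11.2257 kWh/t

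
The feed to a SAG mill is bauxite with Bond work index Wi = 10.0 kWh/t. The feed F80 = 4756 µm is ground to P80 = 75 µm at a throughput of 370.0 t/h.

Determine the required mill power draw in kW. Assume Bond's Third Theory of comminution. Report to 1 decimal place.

Bond:  W = 10 Wi (1/√P − 1/√F)
W = 10·10.0·(1/√75 − 1/√4756) = 10·10.0·(0.100970) = 10.0970 kWh/t
P = W·T = 10.0970·370.0 = 3735.9 kW

P = 3735.9 kW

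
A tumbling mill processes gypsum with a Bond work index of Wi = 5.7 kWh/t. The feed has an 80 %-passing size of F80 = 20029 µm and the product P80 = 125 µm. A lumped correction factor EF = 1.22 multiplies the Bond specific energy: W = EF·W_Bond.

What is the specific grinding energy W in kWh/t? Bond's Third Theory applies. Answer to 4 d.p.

W = 5.7285 kWh/t

W = 10 Wi (P80^-0.5 − F80^-0.5)
1/√125 = 0.089443;  1/√20029 = 0.007066
W = 10·5.7·(0.089443 − 0.007066) = 4.6955 kWh/t
Corrected W = EF·W_Bond = 1.22·4.6955 = 5.7285 kWh/t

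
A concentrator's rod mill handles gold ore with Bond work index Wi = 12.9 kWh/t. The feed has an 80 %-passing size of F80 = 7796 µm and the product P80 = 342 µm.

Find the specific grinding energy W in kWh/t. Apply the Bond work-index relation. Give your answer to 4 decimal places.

Bond:  W = 10 Wi (1/√P − 1/√F)
1/√342 = 0.054074;  1/√7796 = 0.011326
W = 10·12.9·(0.054074 − 0.011326) = 5.5145 kWh/t

W = 5.5145 kWh/t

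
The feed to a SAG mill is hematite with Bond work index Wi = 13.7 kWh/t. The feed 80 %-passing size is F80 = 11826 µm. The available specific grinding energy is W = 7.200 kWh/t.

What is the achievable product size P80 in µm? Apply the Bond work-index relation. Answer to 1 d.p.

Bond:  W = 10 Wi (1/√P − 1/√F)
P80^(−½) = W/(10 Wi) + F80^(−½)
  = 7.2000/(10·13.7) + 1/√11826 = 0.052555 + 0.009196 = 0.061750
P80 = (1/0.061750)² = 16.1942² = 262.25 µm

P80 = 262.3 µm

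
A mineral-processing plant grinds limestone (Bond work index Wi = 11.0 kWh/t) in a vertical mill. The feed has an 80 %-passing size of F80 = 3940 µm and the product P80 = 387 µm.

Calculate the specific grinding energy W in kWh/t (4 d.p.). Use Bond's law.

W = 3.8392 kWh/t

W = 10·Wi·(P80^(-½) − F80^(-½))
1/√387 = 0.050833;  1/√3940 = 0.015931
W = 10·11.0·(0.050833 − 0.015931) = 3.8392 kWh/t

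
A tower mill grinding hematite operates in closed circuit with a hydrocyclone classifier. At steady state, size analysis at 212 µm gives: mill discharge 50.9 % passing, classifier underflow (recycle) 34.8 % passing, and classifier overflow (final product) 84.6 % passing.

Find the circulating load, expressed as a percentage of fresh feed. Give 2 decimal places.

Balance %-passing 212 µm (r = R/F):
r = (o − d)/(d − u)
r = (84.6 − 50.9)/(50.9 − 34.8) = 33.7/16.1 = 2.0932
CL = 100·r = 209.32 %

CL = 209.32 %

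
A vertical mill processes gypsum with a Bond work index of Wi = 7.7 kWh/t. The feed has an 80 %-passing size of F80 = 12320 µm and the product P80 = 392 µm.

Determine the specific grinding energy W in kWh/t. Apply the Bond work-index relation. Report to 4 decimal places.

W = 10 Wi (P80^-0.5 − F80^-0.5)
1/√392 = 0.050508;  1/√12320 = 0.009009
W = 10·7.7·(0.050508 − 0.009009) = 3.1954 kWh/t

W = 3.1954 kWh/t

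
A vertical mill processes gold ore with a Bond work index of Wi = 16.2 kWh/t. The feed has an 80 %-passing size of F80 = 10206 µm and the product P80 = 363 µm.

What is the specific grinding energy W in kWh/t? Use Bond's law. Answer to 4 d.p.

W = 6.8992 kWh/t

W = 10 Wi (1/√P80 − 1/√F80)  [Bond]
1/√363 = 0.052486;  1/√10206 = 0.009899
W = 10·16.2·(0.052486 − 0.009899) = 6.8992 kWh/t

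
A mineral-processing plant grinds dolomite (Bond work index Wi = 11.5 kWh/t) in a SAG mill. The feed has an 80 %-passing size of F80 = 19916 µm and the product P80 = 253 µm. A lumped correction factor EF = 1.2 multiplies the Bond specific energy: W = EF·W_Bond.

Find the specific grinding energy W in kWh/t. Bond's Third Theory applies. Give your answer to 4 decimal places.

W = 7.6981 kWh/t

W = 10 Wi (1/√P80 − 1/√F80)  [Bond]
1/√253 = 0.062869;  1/√19916 = 0.007086
W = 10·11.5·(0.062869 − 0.007086) = 6.4151 kWh/t
Apply correction: 6.4151 × 1.2 = 7.6981 kWh/t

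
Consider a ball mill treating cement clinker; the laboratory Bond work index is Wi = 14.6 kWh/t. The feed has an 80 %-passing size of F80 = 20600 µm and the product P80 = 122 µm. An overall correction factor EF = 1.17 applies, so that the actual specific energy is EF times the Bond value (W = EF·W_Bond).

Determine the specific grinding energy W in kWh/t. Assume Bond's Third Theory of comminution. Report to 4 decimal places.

W = 10 Wi / √P80 − 10 Wi / √F80
1/√122 = 0.090536;  1/√20600 = 0.006967
W = 10·14.6·(0.090536 − 0.006967) = 12.2010 kWh/t
W_actual = 1.17 × 12.2010 = 14.2752 kWh/t

W = 14.2752 kWh/t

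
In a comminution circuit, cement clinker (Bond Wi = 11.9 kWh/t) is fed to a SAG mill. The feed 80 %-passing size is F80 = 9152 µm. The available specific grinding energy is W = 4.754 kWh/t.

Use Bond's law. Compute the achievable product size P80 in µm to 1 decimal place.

W = 10 Wi (1/√P80 − 1/√F80)  [Bond]
⇒ 1/√P80 = W/(10 Wi) + 1/√F80
  = 4.7540/(10·11.9) + 1/√9152 = 0.039950 + 0.010453 = 0.050403
P80 = (1/0.050403)² = 19.8402² = 393.64 µm

P80 = 393.6 µm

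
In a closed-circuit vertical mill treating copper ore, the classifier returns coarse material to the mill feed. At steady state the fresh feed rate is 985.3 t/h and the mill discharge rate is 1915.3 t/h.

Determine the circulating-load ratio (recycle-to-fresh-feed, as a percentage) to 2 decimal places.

Discharge = new feed + return, hence
R = M − F = 1915.3 − 985.3 = 930.0 t/h
CL = 100·R/F = 100·930.0/985.3 = 94.39 %

CL = 94.39 %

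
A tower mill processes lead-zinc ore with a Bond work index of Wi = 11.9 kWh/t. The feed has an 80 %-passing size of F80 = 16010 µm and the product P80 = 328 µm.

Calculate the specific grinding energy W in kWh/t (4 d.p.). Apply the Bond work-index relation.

W = 5.6302 kWh/t

W = 10 Wi (P80^-0.5 − F80^-0.5)
1/√328 = 0.055216;  1/√16010 = 0.007903
W = 10·11.9·(0.055216 − 0.007903) = 5.6302 kWh/t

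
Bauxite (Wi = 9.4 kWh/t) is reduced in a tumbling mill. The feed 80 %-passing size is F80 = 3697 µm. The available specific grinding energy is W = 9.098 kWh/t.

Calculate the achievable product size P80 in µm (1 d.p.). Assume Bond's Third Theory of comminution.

W = 10 Wi / √P80 − 10 Wi / √F80
P80^(−½) = W/(10 Wi) + F80^(−½)
  = 9.0980/(10·9.4) + 1/√3697 = 0.096787 + 0.016447 = 0.113234
P80 = (1/0.113234)² = 8.8313² = 77.99 µm

P80 = 78.0 µm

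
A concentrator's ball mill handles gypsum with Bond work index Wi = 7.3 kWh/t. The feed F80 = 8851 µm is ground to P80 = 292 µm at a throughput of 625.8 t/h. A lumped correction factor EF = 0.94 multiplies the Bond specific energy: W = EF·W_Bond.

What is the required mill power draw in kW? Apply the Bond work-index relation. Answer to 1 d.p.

P = 2056.6 kW

W = 10·Wi·[P80^(−½) − F80^(−½)]
W = 10·7.3·(1/√292 − 1/√8851) = 10·7.3·(0.047891) = 3.4961 kWh/t
W_actual = 0.94 × 3.4961 = 3.2863 kWh/t
P_mill = W·ṁ = 3.2863·625.8 = 2056.6 kW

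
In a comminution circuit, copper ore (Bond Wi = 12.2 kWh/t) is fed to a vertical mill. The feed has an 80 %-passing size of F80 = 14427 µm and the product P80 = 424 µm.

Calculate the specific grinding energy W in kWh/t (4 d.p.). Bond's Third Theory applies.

W = 10 Wi (1/√P80 − 1/√F80)  [Bond]
1/√424 = 0.048564;  1/√14427 = 0.008326
W = 10·12.2·(0.048564 − 0.008326) = 4.9091 kWh/t

W = 4.9091 kWh/t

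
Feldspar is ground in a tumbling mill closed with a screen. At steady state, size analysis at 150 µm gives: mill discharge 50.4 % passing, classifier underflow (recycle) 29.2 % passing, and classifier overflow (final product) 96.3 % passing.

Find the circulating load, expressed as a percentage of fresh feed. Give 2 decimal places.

Balance %-passing 150 µm (r = R/F):
d + r·d = r·u + o → r(d−u) = o−d
r = (96.3 − 50.4)/(50.4 − 29.2) = 45.9/21.2 = 2.1651
CL = 100·r = 216.51 %

CL = 216.51 %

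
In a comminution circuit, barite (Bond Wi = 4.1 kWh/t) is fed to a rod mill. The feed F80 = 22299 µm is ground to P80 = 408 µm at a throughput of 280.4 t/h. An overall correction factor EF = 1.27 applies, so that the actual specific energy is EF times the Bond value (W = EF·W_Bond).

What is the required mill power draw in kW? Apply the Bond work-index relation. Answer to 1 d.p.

P = 625.1 kW

W = 10 Wi (1/√P80 − 1/√F80)  [Bond]
W = 10·4.1·(1/√408 − 1/√22299) = 10·4.1·(0.042811) = 1.7552 kWh/t
Corrected W = EF·W_Bond = 1.27·1.7552 = 2.2292 kWh/t
P_mill = W·ṁ = 2.2292·280.4 = 625.1 kW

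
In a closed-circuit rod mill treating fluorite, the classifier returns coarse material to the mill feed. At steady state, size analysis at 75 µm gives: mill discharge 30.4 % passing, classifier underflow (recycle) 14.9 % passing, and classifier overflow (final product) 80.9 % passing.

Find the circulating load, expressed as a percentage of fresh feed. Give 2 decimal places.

Classifier node, passing 75 µm:
(1+r)·d = r·u + o ⇒ r = (o−d)/(d−u)
r = (80.9 − 30.4)/(30.4 − 14.9) = 50.5/15.5 = 3.2581
CL = 100·r = 325.81 %

CL = 325.81 %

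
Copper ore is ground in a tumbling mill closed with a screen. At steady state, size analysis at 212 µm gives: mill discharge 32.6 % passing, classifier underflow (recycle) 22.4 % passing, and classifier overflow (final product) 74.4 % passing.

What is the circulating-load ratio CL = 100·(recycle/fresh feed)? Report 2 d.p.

Two-product formula at 212 µm:
(1+r)d = ru + o → r = (o−d)/(d−u)
r = (74.4 − 32.6)/(32.6 − 22.4) = 41.8/10.2 = 4.0980
CL = 100·r = 409.80 %

CL = 409.80 %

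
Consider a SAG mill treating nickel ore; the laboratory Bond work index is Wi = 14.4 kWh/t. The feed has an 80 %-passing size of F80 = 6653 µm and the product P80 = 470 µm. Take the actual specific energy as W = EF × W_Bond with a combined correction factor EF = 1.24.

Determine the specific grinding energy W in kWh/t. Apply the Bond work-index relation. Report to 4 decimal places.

W = 6.0472 kWh/t

W = 10·Wi·(P80^(-½) − F80^(-½))
1/√470 = 0.046127;  1/√6653 = 0.012260
W = 10·14.4·(0.046127 − 0.012260) = 4.8768 kWh/t
Corrected W = EF·W_Bond = 1.24·4.8768 = 6.0472 kWh/t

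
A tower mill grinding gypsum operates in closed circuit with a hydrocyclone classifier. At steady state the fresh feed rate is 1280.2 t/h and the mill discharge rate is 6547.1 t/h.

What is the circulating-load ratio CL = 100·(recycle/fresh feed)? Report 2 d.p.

Discharge = new feed + return, hence
R = M − F = 6547.1 − 1280.2 = 5266.9 t/h
CL = 100·R/F = 100·5266.9/1280.2 = 411.41 %

CL = 411.41 %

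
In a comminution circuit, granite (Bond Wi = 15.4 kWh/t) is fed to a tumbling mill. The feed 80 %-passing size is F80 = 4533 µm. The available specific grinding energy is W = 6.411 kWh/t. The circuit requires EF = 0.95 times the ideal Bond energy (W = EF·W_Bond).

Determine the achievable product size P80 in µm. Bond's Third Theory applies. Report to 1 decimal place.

Bond: W = 10·Wi·(1/√P80 − 1/√F80)
W_Bond = W / EF = 6.411 / 0.95 = 6.7484 kWh/t
⇒ 1/√P80 = W_Bond/(10 Wi) + 1/√F80
  = 6.7484/(10·15.4) + 1/√4533 = 0.043821 + 0.014853 = 0.058674
P80 = (1/0.058674)² = 17.0434² = 290.48 µm

P80 = 290.5 µm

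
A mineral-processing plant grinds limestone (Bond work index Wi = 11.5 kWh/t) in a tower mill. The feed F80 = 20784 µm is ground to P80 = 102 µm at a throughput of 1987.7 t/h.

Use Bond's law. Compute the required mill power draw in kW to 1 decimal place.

P = 21047.8 kW

Bond:  W = 10 Wi (1/√P − 1/√F)
W = 10·11.5·(1/√102 − 1/√20784) = 10·11.5·(0.092078) = 10.5890 kWh/t
Power = W × throughput = 10.5890 kWh/t × 1987.7 t/h = 21047.8 kW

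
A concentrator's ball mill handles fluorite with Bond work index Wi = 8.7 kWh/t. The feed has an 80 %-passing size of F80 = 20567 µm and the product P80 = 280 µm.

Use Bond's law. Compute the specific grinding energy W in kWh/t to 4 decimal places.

W = 4.5926 kWh/t

W = 10 Wi (1/√P80 − 1/√F80)  [Bond]
1/√280 = 0.059761;  1/√20567 = 0.006973
W = 10·8.7·(0.059761 − 0.006973) = 4.5926 kWh/t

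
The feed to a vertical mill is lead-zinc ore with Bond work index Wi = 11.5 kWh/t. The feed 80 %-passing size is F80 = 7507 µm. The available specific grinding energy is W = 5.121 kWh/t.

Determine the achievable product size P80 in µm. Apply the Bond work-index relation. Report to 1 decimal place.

P80 = 318.1 µm

W = 10·Wi·(P80^(-½) − F80^(-½))
⇒ 1/√P80 = W/(10 Wi) + 1/√F80
  = 5.1210/(10·11.5) + 1/√7507 = 0.044530 + 0.011542 = 0.056072
P80 = (1/0.056072)² = 17.8342² = 318.06 µm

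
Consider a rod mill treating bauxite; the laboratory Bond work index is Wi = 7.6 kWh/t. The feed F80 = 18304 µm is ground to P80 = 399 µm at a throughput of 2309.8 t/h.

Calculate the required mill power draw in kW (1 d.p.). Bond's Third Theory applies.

P = 7490.7 kW

W = 10·Wi·(P80^(-½) − F80^(-½))
W = 10·7.6·(1/√399 − 1/√18304) = 10·7.6·(0.042671) = 3.2430 kWh/t
Power = W × throughput = 3.2430 kWh/t × 2309.8 t/h = 7490.7 kW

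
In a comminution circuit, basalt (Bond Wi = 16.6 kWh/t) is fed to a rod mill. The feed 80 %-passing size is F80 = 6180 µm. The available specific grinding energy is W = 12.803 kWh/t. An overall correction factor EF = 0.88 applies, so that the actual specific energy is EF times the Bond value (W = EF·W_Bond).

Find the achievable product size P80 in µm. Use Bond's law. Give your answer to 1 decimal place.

P80 = 99.3 µm

W = 10 Wi (1/√P80 − 1/√F80)  [Bond]
W_Bond = W / EF = 12.803 / 0.88 = 14.5489 kWh/t
P80^-0.5 = F80^-0.5 + W_Bond/(10 Wi)
  = 14.5489/(10·16.6) + 1/√6180 = 0.087644 + 0.012721 = 0.100364
P80 = (1/0.100364)² = 9.9637² = 99.28 µm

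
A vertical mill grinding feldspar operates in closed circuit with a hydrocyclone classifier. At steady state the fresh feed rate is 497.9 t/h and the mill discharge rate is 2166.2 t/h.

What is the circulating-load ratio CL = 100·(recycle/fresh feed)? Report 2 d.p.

CL = 335.07 %

Steady state: M = F + R.
R = M − F = 2166.2 − 497.9 = 1668.3 t/h
CL = 100·R/F = 100·1668.3/497.9 = 335.07 %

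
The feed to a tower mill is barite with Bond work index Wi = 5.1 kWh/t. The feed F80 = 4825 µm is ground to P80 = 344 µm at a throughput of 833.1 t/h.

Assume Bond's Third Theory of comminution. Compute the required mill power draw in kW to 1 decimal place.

W = 10 Wi / √P80 − 10 Wi / √F80
W = 10·5.1·(1/√344 − 1/√4825) = 10·5.1·(0.039520) = 2.0155 kWh/t
Power = W × throughput = 2.0155 kWh/t × 833.1 t/h = 1679.1 kW

P = 1679.1 kW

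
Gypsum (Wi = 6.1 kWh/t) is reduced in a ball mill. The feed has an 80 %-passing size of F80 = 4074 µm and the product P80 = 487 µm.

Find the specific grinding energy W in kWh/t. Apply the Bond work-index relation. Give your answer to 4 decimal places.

W = 1.8085 kWh/t

Bond:  W = 10 Wi (1/√P − 1/√F)
1/√487 = 0.045314;  1/√4074 = 0.015667
W = 10·6.1·(0.045314 − 0.015667) = 1.8085 kWh/t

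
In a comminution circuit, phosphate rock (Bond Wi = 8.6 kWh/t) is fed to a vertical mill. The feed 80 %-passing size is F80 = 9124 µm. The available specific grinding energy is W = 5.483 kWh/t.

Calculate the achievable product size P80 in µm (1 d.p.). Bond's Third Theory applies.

W_Bond = 10·Wi·(1/√P₈₀ − 1/√F₈₀)
P80^-0.5 = F80^-0.5 + W/(10 Wi)
  = 5.4830/(10·8.6) + 1/√9124 = 0.063756 + 0.010469 = 0.074225
P80 = (1/0.074225)² = 13.4726² = 181.51 µm

P80 = 181.5 µm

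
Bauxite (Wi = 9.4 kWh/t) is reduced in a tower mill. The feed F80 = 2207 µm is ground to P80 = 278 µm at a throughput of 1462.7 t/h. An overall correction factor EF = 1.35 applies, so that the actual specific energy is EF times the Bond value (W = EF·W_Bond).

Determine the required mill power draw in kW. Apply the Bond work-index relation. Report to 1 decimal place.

W = 10 Wi / √P80 − 10 Wi / √F80
W = 10·9.4·(1/√278 − 1/√2207) = 10·9.4·(0.038690) = 3.6368 kWh/t
W_actual = 1.35 × 3.6368 = 4.9097 kWh/t
Power = W × throughput = 4.9097 kWh/t × 1462.7 t/h = 7181.5 kW

P = 7181.5 kW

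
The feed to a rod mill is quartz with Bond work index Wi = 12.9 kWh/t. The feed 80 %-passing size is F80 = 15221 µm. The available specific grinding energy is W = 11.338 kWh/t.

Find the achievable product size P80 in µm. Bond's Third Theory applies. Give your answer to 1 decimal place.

P80 = 108.5 µm

W = 10 Wi (1/√P80 − 1/√F80)  [Bond]
P80^(−½) = W/(10 Wi) + F80^(−½)
  = 11.3380/(10·12.9) + 1/√15221 = 0.087891 + 0.008105 = 0.095997
P80 = (1/0.095997)² = 10.4170² = 108.51 µm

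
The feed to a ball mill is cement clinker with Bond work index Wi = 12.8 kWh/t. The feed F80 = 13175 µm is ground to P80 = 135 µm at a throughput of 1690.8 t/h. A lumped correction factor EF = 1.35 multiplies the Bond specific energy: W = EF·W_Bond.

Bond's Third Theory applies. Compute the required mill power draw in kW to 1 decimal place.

P = 22600.6 kW

W = 10 Wi / √P80 − 10 Wi / √F80
W = 10·12.8·(1/√135 − 1/√13175) = 10·12.8·(0.077354) = 9.9013 kWh/t
With EF = 1.35: W = 9.9013·1.35 = 13.3668 kWh/t
P = W·T = 13.3668·1690.8 = 22600.6 kW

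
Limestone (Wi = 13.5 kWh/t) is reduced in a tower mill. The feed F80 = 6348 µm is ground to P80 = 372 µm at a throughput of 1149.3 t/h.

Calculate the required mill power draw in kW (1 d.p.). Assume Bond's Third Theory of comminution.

Bond:  W = 10 Wi (1/√P − 1/√F)
W = 10·13.5·(1/√372 − 1/√6348) = 10·13.5·(0.039296) = 5.3050 kWh/t
Mill draw = 5.3050 × 1149.3 = 6097.1 kW

P = 6097.1 kW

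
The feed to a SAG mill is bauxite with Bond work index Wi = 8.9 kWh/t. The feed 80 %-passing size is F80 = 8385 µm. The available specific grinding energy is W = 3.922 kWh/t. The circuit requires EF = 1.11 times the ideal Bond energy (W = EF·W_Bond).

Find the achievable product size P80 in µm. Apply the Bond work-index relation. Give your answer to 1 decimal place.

P80 = 390.2 µm

W_Bond = 10·Wi·(1/√P₈₀ − 1/√F₈₀)
W_Bond = W / EF = 3.922 / 1.11 = 3.5333 kWh/t
P80^(−½) = W_Bond/(10 Wi) + F80^(−½)
  = 3.5333/(10·8.9) + 1/√8385 = 0.039700 + 0.010921 = 0.050621
P80 = (1/0.050621)² = 19.7546² = 390.25 µm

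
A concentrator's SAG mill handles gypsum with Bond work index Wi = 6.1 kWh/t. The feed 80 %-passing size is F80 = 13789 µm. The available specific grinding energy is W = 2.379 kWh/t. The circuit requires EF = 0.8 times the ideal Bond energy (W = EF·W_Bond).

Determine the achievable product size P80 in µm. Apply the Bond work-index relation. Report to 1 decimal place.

P80 = 304.9 µm

W = 10·Wi·(P80^(-½) − F80^(-½))
W_Bond = W / EF = 2.379 / 0.8 = 2.9737 kWh/t
P80^-0.5 = F80^-0.5 + W_Bond/(10 Wi)
  = 2.9737/(10·6.1) + 1/√13789 = 0.048750 + 0.008516 = 0.057266
P80 = (1/0.057266)² = 17.4624² = 304.93 µm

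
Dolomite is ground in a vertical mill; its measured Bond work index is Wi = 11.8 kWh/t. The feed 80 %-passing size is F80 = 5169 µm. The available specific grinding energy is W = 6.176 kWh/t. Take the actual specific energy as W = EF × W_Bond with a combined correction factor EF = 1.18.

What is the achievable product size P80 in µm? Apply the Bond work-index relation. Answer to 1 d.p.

P80 = 294.6 µm

Bond: W = 10·Wi·(1/√P80 − 1/√F80)
W_Bond = W / EF = 6.176 / 1.18 = 5.2339 kWh/t
⇒ 1/√P80 = W_Bond/(10·Wi) + 1/√F80
  = 5.2339/(10·11.8) + 1/√5169 = 0.044355 + 0.013909 = 0.058264
P80 = (1/0.058264)² = 17.1632² = 294.58 µm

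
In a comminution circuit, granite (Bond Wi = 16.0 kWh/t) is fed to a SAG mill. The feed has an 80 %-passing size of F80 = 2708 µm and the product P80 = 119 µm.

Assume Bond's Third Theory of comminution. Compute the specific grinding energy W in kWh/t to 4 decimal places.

W = 11.5925 kWh/t

W = 10·Wi·(P80^(-½) − F80^(-½))
1/√119 = 0.091670;  1/√2708 = 0.019217
W = 10·16.0·(0.091670 − 0.019217) = 11.5925 kWh/t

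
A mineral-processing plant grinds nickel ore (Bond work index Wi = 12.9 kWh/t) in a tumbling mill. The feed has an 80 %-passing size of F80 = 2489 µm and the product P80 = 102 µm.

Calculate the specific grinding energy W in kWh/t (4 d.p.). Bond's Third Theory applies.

W = 10.1872 kWh/t

W = 10 Wi (P80^-0.5 − F80^-0.5)
1/√102 = 0.099015;  1/√2489 = 0.020044
W = 10·12.9·(0.099015 − 0.020044) = 10.1872 kWh/t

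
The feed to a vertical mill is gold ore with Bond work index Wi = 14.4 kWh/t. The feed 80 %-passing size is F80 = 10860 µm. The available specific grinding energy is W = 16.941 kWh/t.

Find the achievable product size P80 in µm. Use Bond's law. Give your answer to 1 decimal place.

W = 10 Wi (P80^-0.5 − F80^-0.5)
P80^(−½) = W/(10 Wi) + F80^(−½)
  = 16.9410/(10·14.4) + 1/√10860 = 0.117646 + 0.009596 = 0.127242
P80 = (1/0.127242)² = 7.8591² = 61.76 µm

P80 = 61.8 µm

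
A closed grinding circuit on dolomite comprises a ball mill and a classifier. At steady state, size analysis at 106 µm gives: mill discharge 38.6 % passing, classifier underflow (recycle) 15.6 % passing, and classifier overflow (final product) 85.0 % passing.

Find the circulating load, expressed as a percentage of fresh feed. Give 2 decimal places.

Mass balance on the −106 µm fraction:
Fd + Rd = Ru + Fo ⇒ R/F = (o−d)/(d−u)
r = (85.0 − 38.6)/(38.6 − 15.6) = 46.4/23.0 = 2.0174
CL = 100·r = 201.74 %

CL = 201.74 %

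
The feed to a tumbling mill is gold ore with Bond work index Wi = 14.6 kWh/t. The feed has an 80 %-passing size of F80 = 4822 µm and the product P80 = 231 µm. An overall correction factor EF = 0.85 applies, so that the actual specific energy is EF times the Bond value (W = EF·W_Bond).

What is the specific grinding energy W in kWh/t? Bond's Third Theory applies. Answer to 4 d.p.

W = 10·Wi·(P80^(-½) − F80^(-½))
1/√231 = 0.065795;  1/√4822 = 0.014401
W = 10·14.6·(0.065795 − 0.014401) = 7.5036 kWh/t
Corrected W = EF·W_Bond = 0.85·7.5036 = 6.3780 kWh/t

W = 6.3780 kWh/t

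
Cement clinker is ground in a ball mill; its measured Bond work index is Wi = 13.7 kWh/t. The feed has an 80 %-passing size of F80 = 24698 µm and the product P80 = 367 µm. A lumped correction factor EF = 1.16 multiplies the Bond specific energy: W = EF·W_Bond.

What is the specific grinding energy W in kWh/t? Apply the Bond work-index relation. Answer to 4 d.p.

W = 10·Wi·[P80^(−½) − F80^(−½)]
1/√367 = 0.052200;  1/√24698 = 0.006363
W = 10·13.7·(0.052200 − 0.006363) = 6.2796 kWh/t
Apply correction: 6.2796 × 1.16 = 7.2843 kWh/t

W = 7.2843 kWh/t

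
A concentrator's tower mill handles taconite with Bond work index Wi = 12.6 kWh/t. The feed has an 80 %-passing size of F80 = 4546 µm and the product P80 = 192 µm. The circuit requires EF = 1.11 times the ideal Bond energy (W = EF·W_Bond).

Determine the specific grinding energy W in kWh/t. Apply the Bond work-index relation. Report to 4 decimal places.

W = 8.0192 kWh/t

W_Bond = 10·Wi·(1/√P₈₀ − 1/√F₈₀)
1/√192 = 0.072169;  1/√4546 = 0.014832
W = 10·12.6·(0.072169 − 0.014832) = 7.2245 kWh/t
With EF = 1.11: W = 7.2245·1.11 = 8.0192 kWh/t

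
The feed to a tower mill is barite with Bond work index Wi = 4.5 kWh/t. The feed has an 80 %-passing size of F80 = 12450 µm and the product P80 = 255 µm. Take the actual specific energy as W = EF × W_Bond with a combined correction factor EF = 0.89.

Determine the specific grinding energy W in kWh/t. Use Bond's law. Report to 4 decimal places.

W = 2.1491 kWh/t

W = 10 Wi (1/√P80 − 1/√F80)  [Bond]
1/√255 = 0.062622;  1/√12450 = 0.008962
W = 10·4.5·(0.062622 − 0.008962) = 2.4147 kWh/t
Apply correction: 2.4147 × 0.89 = 2.1491 kWh/t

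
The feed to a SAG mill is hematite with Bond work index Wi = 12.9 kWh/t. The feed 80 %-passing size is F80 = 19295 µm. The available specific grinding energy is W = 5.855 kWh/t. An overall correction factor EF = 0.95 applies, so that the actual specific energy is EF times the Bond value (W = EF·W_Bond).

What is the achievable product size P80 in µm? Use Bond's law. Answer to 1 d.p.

P80 = 330.9 µm

W = 10 Wi (1/√P80 − 1/√F80)  [Bond]
W_Bond = W / EF = 5.855 / 0.95 = 6.1632 kWh/t
⇒ 1/√P80 = W_Bond/(10 Wi) + 1/√F80
  = 6.1632/(10·12.9) + 1/√19295 = 0.047776 + 0.007199 = 0.054976
P80 = (1/0.054976)² = 18.1899² = 330.87 µm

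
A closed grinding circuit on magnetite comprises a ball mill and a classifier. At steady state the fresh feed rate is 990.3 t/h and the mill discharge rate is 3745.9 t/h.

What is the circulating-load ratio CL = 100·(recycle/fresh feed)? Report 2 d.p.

CL = 278.26 %

M = F + R at steady state, so:
R = M − F = 3745.9 − 990.3 = 2755.6 t/h
CL = 100·R/F = 100·2755.6/990.3 = 278.26 %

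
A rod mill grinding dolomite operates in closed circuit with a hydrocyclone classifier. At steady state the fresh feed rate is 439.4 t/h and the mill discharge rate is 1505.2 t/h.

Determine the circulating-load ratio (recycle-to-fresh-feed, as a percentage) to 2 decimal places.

CL = 242.56 %

Steady state: M = F + R.
R = M − F = 1505.2 − 439.4 = 1065.8 t/h
CL = 100·R/F = 100·1065.8/439.4 = 242.56 %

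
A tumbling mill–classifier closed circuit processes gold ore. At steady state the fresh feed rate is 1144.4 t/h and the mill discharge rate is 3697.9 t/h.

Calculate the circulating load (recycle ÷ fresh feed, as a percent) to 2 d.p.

Discharge = new feed + return, hence
R = M − F = 3697.9 − 1144.4 = 2553.5 t/h
CL = 100·R/F = 100·2553.5/1144.4 = 223.13 %

CL = 223.13 %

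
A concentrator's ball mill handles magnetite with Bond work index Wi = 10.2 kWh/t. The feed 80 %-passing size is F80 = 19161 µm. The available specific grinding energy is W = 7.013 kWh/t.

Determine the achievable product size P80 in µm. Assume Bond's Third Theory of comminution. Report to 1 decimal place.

P80 = 173.2 µm

W = 10 Wi / √P80 − 10 Wi / √F80
⇒ 1/√P80 = W/(10 Wi) + 1/√F80
  = 7.0130/(10·10.2) + 1/√19161 = 0.068755 + 0.007224 = 0.075979
P80 = (1/0.075979)² = 13.1615² = 173.23 µm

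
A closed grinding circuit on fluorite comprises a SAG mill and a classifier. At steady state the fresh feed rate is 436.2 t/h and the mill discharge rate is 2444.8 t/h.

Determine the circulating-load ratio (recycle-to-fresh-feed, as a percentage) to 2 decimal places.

Steady state: M = F + R.
R = M − F = 2444.8 − 436.2 = 2008.6 t/h
CL = 100·R/F = 100·2008.6/436.2 = 460.48 %

CL = 460.48 %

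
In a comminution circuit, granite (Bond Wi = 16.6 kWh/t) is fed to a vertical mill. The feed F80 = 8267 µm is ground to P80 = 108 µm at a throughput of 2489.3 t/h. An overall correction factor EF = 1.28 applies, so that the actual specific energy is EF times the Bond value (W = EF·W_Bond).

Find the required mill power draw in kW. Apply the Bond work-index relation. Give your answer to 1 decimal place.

P = 45078.7 kW

W_Bond = 10·Wi·(1/√P₈₀ − 1/√F₈₀)
W = 10·16.6·(1/√108 − 1/√8267) = 10·16.6·(0.085227) = 14.1476 kWh/t
Apply correction: 14.1476 × 1.28 = 18.1090 kWh/t
Power = W × throughput = 18.1090 kWh/t × 2489.3 t/h = 45078.7 kW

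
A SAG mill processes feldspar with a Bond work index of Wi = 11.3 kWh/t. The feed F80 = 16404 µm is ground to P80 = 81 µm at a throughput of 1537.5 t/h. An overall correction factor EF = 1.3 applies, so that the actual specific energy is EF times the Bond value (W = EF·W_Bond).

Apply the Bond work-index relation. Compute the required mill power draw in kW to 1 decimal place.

P = 23332.0 kW

Bond:  W = 10 Wi (1/√P − 1/√F)
W = 10·11.3·(1/√81 − 1/√16404) = 10·11.3·(0.103303) = 11.6733 kWh/t
Corrected W = EF·W_Bond = 1.3·11.6733 = 15.1753 kWh/t
Mill draw = 15.1753 × 1537.5 = 23332.0 kW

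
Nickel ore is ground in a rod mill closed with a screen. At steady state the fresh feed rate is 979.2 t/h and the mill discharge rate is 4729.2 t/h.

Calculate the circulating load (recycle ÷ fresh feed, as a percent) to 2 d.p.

CL = 382.97 %

Steady state: M = F + R.
R = M − F = 4729.2 − 979.2 = 3750.0 t/h
CL = 100·R/F = 100·3750.0/979.2 = 382.97 %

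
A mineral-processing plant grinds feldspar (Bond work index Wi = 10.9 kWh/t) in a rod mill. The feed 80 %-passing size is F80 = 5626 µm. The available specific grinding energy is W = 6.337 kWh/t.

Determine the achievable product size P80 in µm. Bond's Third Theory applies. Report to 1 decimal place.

P80 = 195.8 µm

Bond: W = 10·Wi·(1/√P80 − 1/√F80)
P80^(−½) = W/(10 Wi) + F80^(−½)
  = 6.3370/(10·10.9) + 1/√5626 = 0.058138 + 0.013332 = 0.071470
P80 = (1/0.071470)² = 13.9919² = 195.77 µm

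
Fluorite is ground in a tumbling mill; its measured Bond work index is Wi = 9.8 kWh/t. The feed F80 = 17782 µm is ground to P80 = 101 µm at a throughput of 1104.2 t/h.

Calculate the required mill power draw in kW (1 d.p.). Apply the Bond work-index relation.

P = 9956.0 kW

W = 10 Wi (P80^-0.5 − F80^-0.5)
W = 10·9.8·(1/√101 − 1/√17782) = 10·9.8·(0.092005) = 9.0165 kWh/t
P = W·T = 9.0165·1104.2 = 9956.0 kW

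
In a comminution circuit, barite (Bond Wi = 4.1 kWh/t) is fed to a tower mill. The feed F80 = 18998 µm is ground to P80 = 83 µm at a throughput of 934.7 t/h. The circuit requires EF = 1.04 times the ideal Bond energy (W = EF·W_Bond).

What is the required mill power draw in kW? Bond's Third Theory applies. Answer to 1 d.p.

W = 10·Wi·[P80^(−½) − F80^(−½)]
W = 10·4.1·(1/√83 − 1/√18998) = 10·4.1·(0.102509) = 4.2029 kWh/t
Corrected W = EF·W_Bond = 1.04·4.2029 = 4.3710 kWh/t
Power = W × throughput = 4.3710 kWh/t × 934.7 t/h = 4085.6 kW

P = 4085.6 kW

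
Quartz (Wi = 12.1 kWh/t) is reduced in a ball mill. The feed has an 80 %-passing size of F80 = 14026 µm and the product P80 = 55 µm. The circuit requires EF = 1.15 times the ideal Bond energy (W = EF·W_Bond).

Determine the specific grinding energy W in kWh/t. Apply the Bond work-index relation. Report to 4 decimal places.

W_Bond = 10·Wi·(1/√P₈₀ − 1/√F₈₀)
1/√55 = 0.134840;  1/√14026 = 0.008444
W = 10·12.1·(0.134840 − 0.008444) = 15.2939 kWh/t
Apply correction: 15.2939 × 1.15 = 17.5880 kWh/t

W = 17.5880 kWh/t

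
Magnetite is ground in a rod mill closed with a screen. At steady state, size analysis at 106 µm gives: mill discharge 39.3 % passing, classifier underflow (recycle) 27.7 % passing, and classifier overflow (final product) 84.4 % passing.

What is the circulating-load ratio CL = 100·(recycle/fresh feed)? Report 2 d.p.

Balance %-passing 106 µm (r = R/F):
(1+r)·d = r·u + o ⇒ r = (o−d)/(d−u)
r = (84.4 − 39.3)/(39.3 − 27.7) = 45.1/11.6 = 3.8879
CL = 100·r = 388.79 %

CL = 388.79 %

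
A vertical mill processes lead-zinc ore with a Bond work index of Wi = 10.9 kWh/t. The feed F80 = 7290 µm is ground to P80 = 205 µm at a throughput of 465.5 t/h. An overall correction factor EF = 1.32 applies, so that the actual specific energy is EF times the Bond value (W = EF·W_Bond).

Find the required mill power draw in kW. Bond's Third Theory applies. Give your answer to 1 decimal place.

P = 3893.4 kW

W = 10·Wi·[P80^(−½) − F80^(−½)]
W = 10·10.9·(1/√205 − 1/√7290) = 10·10.9·(0.058131) = 6.3363 kWh/t
With EF = 1.32: W = 6.3363·1.32 = 8.3639 kWh/t
Mill draw = 8.3639 × 465.5 = 3893.4 kW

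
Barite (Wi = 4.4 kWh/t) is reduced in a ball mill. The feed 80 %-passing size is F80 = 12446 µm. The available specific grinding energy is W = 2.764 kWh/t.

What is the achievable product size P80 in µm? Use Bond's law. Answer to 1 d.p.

P80 = 194.1 µm

W = 10 Wi / √P80 − 10 Wi / √F80
⇒ 1/√P80 = W/(10 Wi) + 1/√F80
  = 2.7640/(10·4.4) + 1/√12446 = 0.062818 + 0.008964 = 0.071782
P80 = (1/0.071782)² = 13.9311² = 194.08 µm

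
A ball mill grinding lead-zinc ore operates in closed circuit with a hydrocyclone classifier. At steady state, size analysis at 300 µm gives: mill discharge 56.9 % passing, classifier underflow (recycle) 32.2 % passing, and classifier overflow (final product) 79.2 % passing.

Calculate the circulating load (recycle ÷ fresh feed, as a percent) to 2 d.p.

Let r = R/F. Size balance at 300 µm:
d + r·d = r·u + o → r(d−u) = o−d
r = (79.2 − 56.9)/(56.9 − 32.2) = 22.3/24.7 = 0.9028
CL = 100·r = 90.28 %

CL = 90.28 %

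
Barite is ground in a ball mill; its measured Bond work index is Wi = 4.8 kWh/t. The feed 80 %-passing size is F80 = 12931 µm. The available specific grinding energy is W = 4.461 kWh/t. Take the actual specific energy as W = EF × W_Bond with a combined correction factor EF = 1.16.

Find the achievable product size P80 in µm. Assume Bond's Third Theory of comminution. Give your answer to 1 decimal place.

P80 = 126.5 µm

W = 10 Wi (1/√P80 − 1/√F80)  [Bond]
W_Bond = W / EF = 4.461 / 1.16 = 3.8457 kWh/t
P80^-0.5 = F80^-0.5 + W_Bond/(10 Wi)
  = 3.8457/(10·4.8) + 1/√12931 = 0.080119 + 0.008794 = 0.088912
P80 = (1/0.088912)² = 11.2470² = 126.50 µm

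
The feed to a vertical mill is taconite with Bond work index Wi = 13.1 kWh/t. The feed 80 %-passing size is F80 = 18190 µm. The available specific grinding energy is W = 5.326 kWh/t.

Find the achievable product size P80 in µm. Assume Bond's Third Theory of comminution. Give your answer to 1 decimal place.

P80 = 432.7 µm

W = 10 Wi (P80^-0.5 − F80^-0.5)
1/√P80 = 1/√F80 + W/(10·Wi)
  = 5.3260/(10·13.1) + 1/√18190 = 0.040656 + 0.007415 = 0.048071
P80 = (1/0.048071)² = 20.8026² = 432.75 µm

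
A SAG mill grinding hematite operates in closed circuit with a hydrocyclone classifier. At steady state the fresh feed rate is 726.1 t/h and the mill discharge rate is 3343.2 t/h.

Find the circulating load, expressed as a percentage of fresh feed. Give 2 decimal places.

Mill node: discharge = fresh + recycle.
R = M − F = 3343.2 − 726.1 = 2617.1 t/h
CL = 100·R/F = 100·2617.1/726.1 = 360.43 %

CL = 360.43 %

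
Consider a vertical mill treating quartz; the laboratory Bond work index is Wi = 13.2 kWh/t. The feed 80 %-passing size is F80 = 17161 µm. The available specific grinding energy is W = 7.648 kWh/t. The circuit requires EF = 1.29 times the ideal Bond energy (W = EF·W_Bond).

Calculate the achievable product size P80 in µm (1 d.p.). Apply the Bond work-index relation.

P80 = 362.2 µm

W = 10 Wi (1/√P80 − 1/√F80)  [Bond]
W_Bond = W / EF = 7.648 / 1.29 = 5.9287 kWh/t
⇒ 1/√P80 = W_Bond/(10 Wi) + 1/√F80
  = 5.9287/(10·13.2) + 1/√17161 = 0.044914 + 0.007634 = 0.052548
P80 = (1/0.052548)² = 19.0303² = 362.15 µm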